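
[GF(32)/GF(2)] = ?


GF(32) = GF(2^5), so the extension degree is 5

[GF(32)/GF(2)] = 5


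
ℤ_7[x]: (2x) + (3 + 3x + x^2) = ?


Add coefficients mod 7:
x^0: 0 + 3 = 3 (mod 7)
x^1: 2 + 3 = 5 (mod 7)
x^2: 0 + 1 = 1 (mod 7)
Result: 3 + 5x + x^2

f + g = 3 + 5x + x^2


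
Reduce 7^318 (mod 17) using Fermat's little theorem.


Fermat's little theorem: if p is prime and gcd(a,p)=1, then a^(p-1) ≡ 1 (mod p)
p = 17 is prime, gcd(7,17) = 1
Reduce exponent: 318 mod 16 = 14
So 7^318 ≡ 7^14 (mod 17)
7^14 mod 17 = 8

7^318 ≡ 8 (mod 17)


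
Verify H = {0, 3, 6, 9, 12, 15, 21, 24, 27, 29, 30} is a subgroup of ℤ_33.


Subgroup test for H = {0, 3, 6, 9, 12, 15, 21, 24, 27, 29, 30} in (ℤ_33, +):
(1) 0 ∈ H? Yes
(2) Closure: for all a,b ∈ H, (a+b) mod 33 ∈ H? No  [counterexample: 3 + 15 = 18 ∉ H]
(3) Inverses: for all a ∈ H, -a mod 33 ∈ H? No

No, H is not a subgroup of ℤ_33


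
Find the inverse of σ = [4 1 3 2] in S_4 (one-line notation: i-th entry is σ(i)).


To find σ⁻¹, swap domain and range:
σ(1) = 4 → σ⁻¹(4) = 1
σ(2) = 1 → σ⁻¹(1) = 2
σ(3) = 3 → σ⁻¹(3) = 3
σ(4) = 2 → σ⁻¹(2) = 4

σ⁻¹ = [2 4 3 1]


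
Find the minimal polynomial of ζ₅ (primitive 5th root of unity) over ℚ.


ζ₅ is a root of Φ₅(x) = x⁴ + x³ + x² + x + 1, irreducible over ℚ

Minimal polynomial: x⁴ + x³ + x² + x + 1


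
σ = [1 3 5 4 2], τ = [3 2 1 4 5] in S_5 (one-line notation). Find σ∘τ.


σ∘τ: apply τ first, then σ
1 →τ 3 →σ 5
2 →τ 2 →σ 3
3 →τ 1 →σ 1
4 →τ 4 →σ 4
5 →τ 5 →σ 2

σ∘τ = [5 3 1 4 2]


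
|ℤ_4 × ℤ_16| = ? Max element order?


|ℤ_4 × ℤ_16| = 4 × 16 = 64
Max element order = lcm(4,16) = 16
Cyclic? No (gcd=4)

|ℤ_4×ℤ_16| = 64, max element order = 16


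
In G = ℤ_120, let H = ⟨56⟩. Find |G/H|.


|⟨56⟩| = n / gcd(56, 120) = 120 / 8 = 15
H is normal (ℤ_120 is abelian).
|G/H| = |G| / |H| = 120 / 15 = 8

|G/H| = 8


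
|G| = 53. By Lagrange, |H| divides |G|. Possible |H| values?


Lagrange's theorem: |H| divides |G|
|G| = 53
Divisors of 53: 1, 53

Possible subgroup orders: {1, 53}


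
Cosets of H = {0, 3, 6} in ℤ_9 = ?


H = {0, 3, 6}, |H| = 3
Number of cosets = |G|/|H| = 9/3 = 3
0 + H = {0, 3, 6}
1 + H = {1, 4, 7}
2 + H = {2, 5, 8}

Cosets: 0+H={0,3,6}; 1+H={1,4,7}; 2+H={2,5,8}


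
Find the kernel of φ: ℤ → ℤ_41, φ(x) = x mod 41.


Kernel = preimage of identity
ker(φ) = {x ∈ ℤ : x ≡ 0 (mod 41)} = 41ℤ = {0, ±41, ±82, ...}

ker(φ) = 41ℤ


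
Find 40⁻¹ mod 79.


Use the extended Euclidean algorithm to write 1 = 40·s + 79·t; then s mod 79 is the inverse.
Euclidean algorithm:
  40 = 0·79 + 40
  79 = 1·40 + 39
  40 = 1·39 + 1
  39 = 39·1 + 0
gcd(40,79) = 1
Back-substitution gives: 40·(2) + 79·(-1) = 1
So 40⁻¹ ≡ 2 ≡ 2 (mod 79)
Check: 40 × 2 = 80 ≡ 1 (mod 79) ✓

40⁻¹ ≡ 2 (mod 79)


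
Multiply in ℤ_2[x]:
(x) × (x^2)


Expand and collect like terms; reduce coefficients mod 2:
x^0: 0·0 = 0 ≡ 0 (mod 2)
x^1: 0·0 + 1·0 = 0 ≡ 0 (mod 2)
x^2: 0·1 + 1·0 = 0 ≡ 0 (mod 2)
x^3: 1·1 = 1 ≡ 1 (mod 2)
Result: x^3

f · g = x^3


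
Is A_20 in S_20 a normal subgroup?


H = A_20 in S_20
A_20 has index 2 in S_20, and every subgroup of index 2 is normal

Yes, normal subgroup


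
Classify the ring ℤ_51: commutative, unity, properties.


ℤ_51 is a commutative ring with unity 1; 51 = 3×17 is composite, so 3·17 ≡ 0 gives zero divisors (not an integral domain)
Commutative: Yes
Integral domain: No
Has unity: Yes

ℤ_51: Commutative=Yes, Unity=Yes


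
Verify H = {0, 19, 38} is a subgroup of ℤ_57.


Subgroup test for H = {0, 19, 38} in (ℤ_57, +):
(1) 0 ∈ H? Yes
(2) Closure: for all a,b ∈ H, (a+b) mod 57 ∈ H? Yes
(3) Inverses: for all a ∈ H, -a mod 57 ∈ H? Yes

Yes, H is a subgroup of ℤ_57


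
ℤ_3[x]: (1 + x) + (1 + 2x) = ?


Add coefficients mod 3:
x^0: 1 + 1 = 2 (mod 3)
x^1: 1 + 2 = 0 (mod 3)
Result: 2

f + g = 2


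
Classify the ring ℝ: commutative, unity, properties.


ℝ is a field: commutative, has unity, every nonzero element is a unit (hence an integral domain)
Commutative: Yes
Integral domain: Yes
Has unity: Yes

ℝ: Commutative=Yes, Unity=Yes


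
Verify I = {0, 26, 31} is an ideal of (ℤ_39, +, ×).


Check ideal conditions for I = {0, 26, 31} in ℤ_39:
(1) I is an additive subgroup? No
(2) For r ∈ ℤ_39 and a ∈ I: r·a ∈ I? No  [counterexample: r=2, a=26, r·a mod 39 = 13 ∉ I]

No, I is not an ideal of ℤ_39


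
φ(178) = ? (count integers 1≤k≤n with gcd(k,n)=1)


Factor n: 178 = 2 × 89
φ(n) = n · ∏(1 - 1/p) over distinct primes p | n
φ(178) = 178 · (1 - 1/2) · (1 - 1/89) = 88

φ(178) = 88


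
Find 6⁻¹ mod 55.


Use the extended Euclidean algorithm to write 1 = 6·s + 55·t; then s mod 55 is the inverse.
Euclidean algorithm:
  6 = 0·55 + 6
  55 = 9·6 + 1
  6 = 6·1 + 0
gcd(6,55) = 1
Back-substitution gives: 6·(-9) + 55·(1) = 1
So 6⁻¹ ≡ -9 ≡ 46 (mod 55)
Check: 6 × 46 = 276 ≡ 1 (mod 55) ✓

6⁻¹ ≡ 46 (mod 55)


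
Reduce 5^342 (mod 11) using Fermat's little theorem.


Fermat's little theorem: if p is prime and gcd(a,p)=1, then a^(p-1) ≡ 1 (mod p)
p = 11 is prime, gcd(5,11) = 1
Reduce exponent: 342 mod 10 = 2
So 5^342 ≡ 5^2 (mod 11)
5^2 mod 11 = 3

5^342 ≡ 3 (mod 11)


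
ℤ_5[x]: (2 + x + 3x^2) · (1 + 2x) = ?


Expand and collect like terms; reduce coefficients mod 5:
x^0: 2·1 = 2 ≡ 2 (mod 5)
x^1: 2·2 + 1·1 = 5 ≡ 0 (mod 5)
x^2: 1·2 + 3·1 = 5 ≡ 0 (mod 5)
x^3: 3·2 = 6 ≡ 1 (mod 5)
Result: 2 + x^3

f · g = 2 + x^3


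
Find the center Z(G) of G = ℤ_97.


Z(G) = {g ∈ G | gx = xg for all x ∈ G}
ℤ_97 is abelian, so Z(G) = G

Z(ℤ_97) = ℤ_97


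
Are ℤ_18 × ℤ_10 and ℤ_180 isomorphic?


Comparing ℤ_18 × ℤ_10 and ℤ_180:
gcd(18,10) = 2 ≠ 1. Max element order in ℤ_18×ℤ_10 is lcm(18,10) = 90 < 180, so it has no element of order 180

No, ℤ_18 × ℤ_10 ≇ ℤ_180


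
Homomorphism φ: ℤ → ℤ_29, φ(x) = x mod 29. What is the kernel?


Kernel = preimage of identity
ker(φ) = {x ∈ ℤ : x ≡ 0 (mod 29)} = 29ℤ = {0, ±29, ±58, ...}

ker(φ) = 29ℤ


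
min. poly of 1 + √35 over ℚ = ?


Let α = 1 + √35. Then α - 1 = √35, so (α - 1)² = 35, giving α² - 2α - 34 = 0. Degree 2 and α ∉ ℚ, so this is the minimal polynomial.

Minimal polynomial: x² - 2x - 34


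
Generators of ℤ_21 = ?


g generates ℤ_n iff gcd(g,n) = 1
Prime factors of 21: 3, 7
Generators are g ∈ {1,...,20} not divisible by any of these primes.
Generators: {1, 2, 4, 5, 8, 10, 11, 13, 16, 17, 19, 20}
Number of generators = φ(21) = 12

Generators of ℤ_21 = {1, 2, 4, 5, 8, 10, 11, 13, 16, 17, 19, 20}


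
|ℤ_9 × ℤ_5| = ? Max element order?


|ℤ_9 × ℤ_5| = 9 × 5 = 45
Max element order = lcm(9,5) = 45
Cyclic? Yes (gcd=1)

|ℤ_9×ℤ_5| = 45, max element order = 45


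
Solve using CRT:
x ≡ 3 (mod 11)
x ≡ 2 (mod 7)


m₁ = 11, m₂ = 7, gcd = 1, so CRT applies. M = m₁·m₂ = 77
Let M₁ = M/m₁ = 7, M₂ = M/m₂ = 11
Find y₁ ≡ M₁⁻¹ (mod m₁): 7⁻¹ ≡ 8 (mod 11)
Find y₂ ≡ M₂⁻¹ (mod m₂): 11⁻¹ ≡ 2 (mod 7)
x = a₁·M₁·y₁ + a₂·M₂·y₂ = 3·7·8 + 2·11·2 = 212
Reduce mod 77: x ≡ 58
Check: 58 mod 11 = 3 ✓, 58 mod 7 = 2 ✓

x ≡ 58 (mod 77)


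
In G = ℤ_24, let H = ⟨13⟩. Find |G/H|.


|⟨13⟩| = n / gcd(13, 24) = 24 / 1 = 24
H is normal (ℤ_24 is abelian).
|G/H| = |G| / |H| = 24 / 24 = 1

|G/H| = 1


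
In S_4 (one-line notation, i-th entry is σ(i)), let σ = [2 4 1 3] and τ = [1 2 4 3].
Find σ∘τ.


σ∘τ: apply τ first, then σ
1 →τ 1 →σ 2
2 →τ 2 →σ 4
3 →τ 4 →σ 3
4 →τ 3 →σ 1

σ∘τ = [2 4 3 1]


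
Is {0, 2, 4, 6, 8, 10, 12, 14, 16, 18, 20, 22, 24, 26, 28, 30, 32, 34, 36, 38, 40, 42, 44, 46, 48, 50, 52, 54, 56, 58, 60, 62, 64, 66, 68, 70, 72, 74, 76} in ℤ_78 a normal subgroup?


H = {0, 2, 4, 6, 8, 10, 12, 14, 16, 18, 20, 22, 24, 26, 28, 30, 32, 34, 36, 38, 40, 42, 44, 46, 48, 50, 52, 54, 56, 58, 60, 62, 64, 66, 68, 70, 72, 74, 76} in ℤ_78
ℤ_78 is abelian; every subgroup of an abelian group is normal

Yes, normal subgroup


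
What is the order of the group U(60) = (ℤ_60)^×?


U(n) is the group of units mod n; |U(n)| = φ(n)
|U(60)| = φ(60) = 16

|U(60) = (ℤ_60)^×| = 16


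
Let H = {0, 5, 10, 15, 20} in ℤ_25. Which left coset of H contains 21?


21 + H = {21 + h (mod 25) : h ∈ H}
21+0=21, 21+5=1, 21+10=6, 21+15=11, 21+20=16
21 + H = {1, 6, 11, 16, 21} = 1 + H

21 + H = {1, 6, 11, 16, 21}


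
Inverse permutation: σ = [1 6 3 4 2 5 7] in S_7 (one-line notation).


To find σ⁻¹, swap domain and range:
σ(1) = 1 → σ⁻¹(1) = 1
σ(2) = 6 → σ⁻¹(6) = 2
σ(3) = 3 → σ⁻¹(3) = 3
σ(4) = 4 → σ⁻¹(4) = 4
σ(5) = 2 → σ⁻¹(2) = 5
σ(6) = 5 → σ⁻¹(5) = 6
σ(7) = 7 → σ⁻¹(7) = 7

σ⁻¹ = [1 5 3 4 6 2 7]


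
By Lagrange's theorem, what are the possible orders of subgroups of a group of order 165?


Lagrange's theorem: |H| divides |G|
|G| = 165
Divisors of 165: 1, 3, 5, 11, 15, 33, 55, 165

Possible subgroup orders: {1, 3, 5, 11, 15, 33, 55, 165}


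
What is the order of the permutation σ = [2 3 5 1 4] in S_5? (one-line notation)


Cycle decomposition: (1 2 3 5 4)
Cycle lengths: 5
Order = lcm(5) = 5

ord(σ) = 5


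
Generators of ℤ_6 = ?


g generates ℤ_n iff gcd(g,n) = 1
Checking each g ∈ {1,...,5}:
gcd(1,6) = 1
gcd(2,6) = 2
gcd(3,6) = 3
gcd(4,6) = 2
gcd(5,6) = 1
Generators: {1, 5}
Number of generators = φ(6) = 2

Generators of ℤ_6 = {1, 5}


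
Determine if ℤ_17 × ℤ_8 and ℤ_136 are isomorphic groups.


Comparing ℤ_17 × ℤ_8 and ℤ_136:
gcd(17,8) = 1, so ℤ_17 × ℤ_8 ≅ ℤ_136 (CRT)

Yes, ℤ_17 × ℤ_8 ≅ ℤ_136


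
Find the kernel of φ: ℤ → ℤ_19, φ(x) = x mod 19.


Kernel = preimage of identity
ker(φ) = {x ∈ ℤ : x ≡ 0 (mod 19)} = 19ℤ = {0, ±19, ±38, ...}

ker(φ) = 19ℤ


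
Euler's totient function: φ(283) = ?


Factor n: 283 = 283
φ(n) = n · ∏(1 - 1/p) over distinct primes p | n
φ(283) = 283 · (1 - 1/283) = 282

φ(283) = 282


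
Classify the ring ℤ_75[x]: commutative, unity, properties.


ℤ_75 has zero divisors (3·25 ≡ 0), and these lift to constant zero divisors in ℤ_75[x]; so not an integral domain
Commutative: Yes
Integral domain: No
Has unity: Yes

ℤ_75[x]: Commutative=Yes, Unity=Yes


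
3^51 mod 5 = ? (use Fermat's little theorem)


Fermat's little theorem: if p is prime and gcd(a,p)=1, then a^(p-1) ≡ 1 (mod p)
p = 5 is prime, gcd(3,5) = 1
Reduce exponent: 51 mod 4 = 3
So 3^51 ≡ 3^3 (mod 5)
3^3 mod 5 = 2

3^51 ≡ 2 (mod 5)


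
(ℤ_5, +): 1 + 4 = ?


Operation: addition mod 5
1 + 4 = (a + b) mod 5 with a = 1, b = 4

1 + 4 = 0


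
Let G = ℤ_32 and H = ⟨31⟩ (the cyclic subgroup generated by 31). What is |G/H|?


|⟨31⟩| = n / gcd(31, 32) = 32 / 1 = 32
H is normal (ℤ_32 is abelian).
|G/H| = |G| / |H| = 32 / 32 = 1

|G/H| = 1


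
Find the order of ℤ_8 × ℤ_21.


|A × B| = |A| · |B|
|ℤ_8 × ℤ_21| = 8 × 21 = 168

|ℤ_8 × ℤ_21| = 168


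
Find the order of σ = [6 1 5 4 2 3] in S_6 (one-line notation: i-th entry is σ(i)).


Cycle decomposition: (1 6 3 5 2)
Cycle lengths: 5
Order = lcm(5) = 5

ord(σ) = 5


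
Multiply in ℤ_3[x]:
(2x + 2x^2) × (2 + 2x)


Expand and collect like terms; reduce coefficients mod 3:
x^0: 0·2 = 0 ≡ 0 (mod 3)
x^1: 0·2 + 2·2 = 4 ≡ 1 (mod 3)
x^2: 2·2 + 2·2 = 8 ≡ 2 (mod 3)
x^3: 2·2 = 4 ≡ 1 (mod 3)
Result: x + 2x^2 + x^3

f · g = x + 2x^2 + x^3


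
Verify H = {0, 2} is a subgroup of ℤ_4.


Subgroup test for H = {0, 2} in (ℤ_4, +):
(1) 0 ∈ H? Yes
(2) Closure: for all a,b ∈ H, (a+b) mod 4 ∈ H? Yes
(3) Inverses: for all a ∈ H, -a mod 4 ∈ H? Yes

Yes, H is a subgroup of ℤ_4


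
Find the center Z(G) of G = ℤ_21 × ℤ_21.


Z(G) = {g ∈ G | gx = xg for all x ∈ G}
Direct product of abelian groups is abelian, so Z(G) = G

Z(ℤ_21 × ℤ_21) = ℤ_21 × ℤ_21


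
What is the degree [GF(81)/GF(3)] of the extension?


GF(81) = GF(3^4), so the extension degree is 4

[GF(81)/GF(3)] = 4


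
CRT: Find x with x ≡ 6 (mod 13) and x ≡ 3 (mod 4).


m₁ = 13, m₂ = 4, gcd = 1, so CRT applies. M = m₁·m₂ = 52
Let M₁ = M/m₁ = 4, M₂ = M/m₂ = 13
Find y₁ ≡ M₁⁻¹ (mod m₁): 4⁻¹ ≡ 10 (mod 13)
Find y₂ ≡ M₂⁻¹ (mod m₂): 13⁻¹ ≡ 1 (mod 4)
x = a₁·M₁·y₁ + a₂·M₂·y₂ = 6·4·10 + 3·13·1 = 279
Reduce mod 52: x ≡ 19
Check: 19 mod 13 = 6 ✓, 19 mod 4 = 3 ✓

x ≡ 19 (mod 52)


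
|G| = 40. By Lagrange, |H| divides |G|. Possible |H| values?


Lagrange's theorem: |H| divides |G|
|G| = 40
Divisors of 40: 1, 2, 4, 5, 8, 10, 20, 40

Possible subgroup orders: {1, 2, 4, 5, 8, 10, 20, 40}


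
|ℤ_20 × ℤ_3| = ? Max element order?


|ℤ_20 × ℤ_3| = 20 × 3 = 60
Max element order = lcm(20,3) = 60
Cyclic? Yes (gcd=1)

|ℤ_20×ℤ_3| = 60, max element order = 60


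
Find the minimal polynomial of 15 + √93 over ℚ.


Let α = 15 + √93. Then α - 15 = √93, so (α - 15)² = 93, giving α² - 30α + 132 = 0. Degree 2 and α ∉ ℚ, so this is the minimal polynomial.

Minimal polynomial: x² - 30x + 132


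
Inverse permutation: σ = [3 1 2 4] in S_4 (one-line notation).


To find σ⁻¹, swap domain and range:
σ(1) = 3 → σ⁻¹(3) = 1
σ(2) = 1 → σ⁻¹(1) = 2
σ(3) = 2 → σ⁻¹(2) = 3
σ(4) = 4 → σ⁻¹(4) = 4

σ⁻¹ = [2 3 1 4]


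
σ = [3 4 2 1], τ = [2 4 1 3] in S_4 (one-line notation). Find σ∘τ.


σ∘τ: apply τ first, then σ
1 →τ 2 →σ 4
2 →τ 4 →σ 1
3 →τ 1 →σ 3
4 →τ 3 →σ 2

σ∘τ = [4 1 3 2]


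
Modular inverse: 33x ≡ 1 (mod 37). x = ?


Use the extended Euclidean algorithm to write 1 = 33·s + 37·t; then s mod 37 is the inverse.
Euclidean algorithm:
  33 = 0·37 + 33
  37 = 1·33 + 4
  33 = 8·4 + 1
  4 = 4·1 + 0
gcd(33,37) = 1
Back-substitution gives: 33·(9) + 37·(-8) = 1
So 33⁻¹ ≡ 9 ≡ 9 (mod 37)
Check: 33 × 9 = 297 ≡ 1 (mod 37) ✓

33⁻¹ ≡ 9 (mod 37)


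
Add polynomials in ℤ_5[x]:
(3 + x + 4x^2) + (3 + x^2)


Add coefficients mod 5:
x^0: 3 + 3 = 1 (mod 5)
x^1: 1 + 0 = 1 (mod 5)
x^2: 4 + 1 = 0 (mod 5)
Result: 1 + x

f + g = 1 + x


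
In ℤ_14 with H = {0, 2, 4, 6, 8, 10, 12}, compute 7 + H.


7 + H = {7 + h (mod 14) : h ∈ H}
7+0=7, 7+2=9, 7+4=11, 7+6=13, 7+8=1, 7+10=3, 7+12=5
7 + H = {1, 3, 5, 7, 9, 11, 13} = 1 + H

7 + H = {1, 3, 5, 7, 9, 11, 13}


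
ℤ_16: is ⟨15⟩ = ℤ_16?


g generates ℤ_n iff gcd(g, n) = 1
gcd(15, 16) = 1
Since gcd = 1, 15 is a generator.

Yes, 15 generates ℤ_16


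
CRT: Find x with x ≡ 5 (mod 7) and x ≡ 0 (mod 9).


m₁ = 7, m₂ = 9, gcd = 1, so CRT applies. M = m₁·m₂ = 63
Let M₁ = M/m₁ = 9, M₂ = M/m₂ = 7
Find y₁ ≡ M₁⁻¹ (mod m₁): 9⁻¹ ≡ 4 (mod 7)
Find y₂ ≡ M₂⁻¹ (mod m₂): 7⁻¹ ≡ 4 (mod 9)
x = a₁·M₁·y₁ + a₂·M₂·y₂ = 5·9·4 + 0·7·4 = 180
Reduce mod 63: x ≡ 54
Check: 54 mod 7 = 5 ✓, 54 mod 9 = 0 ✓

x ≡ 54 (mod 63)


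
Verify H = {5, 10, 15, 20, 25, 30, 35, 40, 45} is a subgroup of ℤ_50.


Subgroup test for H = {5, 10, 15, 20, 25, 30, 35, 40, 45} in (ℤ_50, +):
(1) 0 ∈ H? No
(2) Closure: for all a,b ∈ H, (a+b) mod 50 ∈ H? No  [counterexample: 5 + 45 = 0 ∉ H]
(3) Inverses: for all a ∈ H, -a mod 50 ∈ H? Yes

No, H is not a subgroup of ℤ_50


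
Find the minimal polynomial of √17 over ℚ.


√17 satisfies x² - 17 = 0, irreducible over ℚ since 17 is squarefree

Minimal polynomial: x² - 17


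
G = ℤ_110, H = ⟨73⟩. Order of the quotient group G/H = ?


|⟨73⟩| = n / gcd(73, 110) = 110 / 1 = 110
H is normal (ℤ_110 is abelian).
|G/H| = |G| / |H| = 110 / 110 = 1

|G/H| = 1


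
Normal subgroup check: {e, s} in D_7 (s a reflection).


H = {e, s} in D_7 (s a reflection)
r·s·r⁻¹ = sr⁻² ≠ s for n ≥ 3, so {e, s} is not closed under conjugation

No, not a normal subgroup


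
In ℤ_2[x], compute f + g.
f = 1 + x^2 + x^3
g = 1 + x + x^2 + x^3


Add coefficients mod 2:
x^0: 1 + 1 = 0 (mod 2)
x^1: 0 + 1 = 1 (mod 2)
x^2: 1 + 1 = 0 (mod 2)
x^3: 1 + 1 = 0 (mod 2)
Result: x

f + g = x


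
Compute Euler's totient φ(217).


Factor n: 217 = 7 × 31
φ(n) = n · ∏(1 - 1/p) over distinct primes p | n
φ(217) = 217 · (1 - 1/7) · (1 - 1/31) = 180

φ(217) = 180


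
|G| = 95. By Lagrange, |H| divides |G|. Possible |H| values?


Lagrange's theorem: |H| divides |G|
|G| = 95
Divisors of 95: 1, 5, 19, 95

Possible subgroup orders: {1, 5, 19, 95}


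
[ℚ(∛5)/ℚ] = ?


∛5 has minimal polynomial x³ - 5 (irreducible over ℚ since 5 is not a perfect cube)

[ℚ(∛5)/ℚ] = 3


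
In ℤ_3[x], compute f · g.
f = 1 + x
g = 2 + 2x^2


Expand and collect like terms; reduce coefficients mod 3:
x^0: 1·2 = 2 ≡ 2 (mod 3)
x^1: 1·0 + 1·2 = 2 ≡ 2 (mod 3)
x^2: 1·2 + 1·0 = 2 ≡ 2 (mod 3)
x^3: 1·2 = 2 ≡ 2 (mod 3)
Result: 2 + 2x + 2x^2 + 2x^3

f · g = 2 + 2x + 2x^2 + 2x^3


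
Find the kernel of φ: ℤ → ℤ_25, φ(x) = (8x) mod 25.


Kernel = preimage of identity
ker(φ) = {x ∈ ℤ : 8x ≡ 0 (mod 25)}. gcd(8,25) = 1, so 8x ≡ 0 (mod 25) ⟺ x ≡ 0 (mod 25/1 = 25). Hence ker(φ) = 25ℤ

ker(φ) = 25ℤ


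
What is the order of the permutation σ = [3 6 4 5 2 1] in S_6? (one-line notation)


Cycle decomposition: (1 3 4 5 2 6)
Cycle lengths: 6
Order = lcm(6) = 6

ord(σ) = 6


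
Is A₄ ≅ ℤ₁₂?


Comparing A₄ and ℤ₁₂:
A₄ is non-abelian, ℤ₁₂ is abelian

No, A₄ ≇ ℤ₁₂


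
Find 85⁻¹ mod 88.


Use the extended Euclidean algorithm to write 1 = 85·s + 88·t; then s mod 88 is the inverse.
Euclidean algorithm:
  85 = 0·88 + 85
  88 = 1·85 + 3
  85 = 28·3 + 1
  3 = 3·1 + 0
gcd(85,88) = 1
Back-substitution gives: 85·(29) + 88·(-28) = 1
So 85⁻¹ ≡ 29 ≡ 29 (mod 88)
Check: 85 × 29 = 2465 ≡ 1 (mod 88) ✓

85⁻¹ ≡ 29 (mod 88)


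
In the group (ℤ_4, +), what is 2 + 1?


Operation: addition mod 4
2 + 1 = (a + b) mod 4 with a = 2, b = 1

2 + 1 = 3


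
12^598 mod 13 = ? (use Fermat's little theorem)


Fermat's little theorem: if p is prime and gcd(a,p)=1, then a^(p-1) ≡ 1 (mod p)
p = 13 is prime, gcd(12,13) = 1
Reduce exponent: 598 mod 12 = 10
So 12^598 ≡ 12^10 (mod 13)
12^10 mod 13 = 1

12^598 ≡ 1 (mod 13)


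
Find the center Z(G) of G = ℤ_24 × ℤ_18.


Z(G) = {g ∈ G | gx = xg for all x ∈ G}
Direct product of abelian groups is abelian, so Z(G) = G

Z(ℤ_24 × ℤ_18) = ℤ_24 × ℤ_18


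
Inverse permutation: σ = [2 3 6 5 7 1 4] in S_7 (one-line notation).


To find σ⁻¹, swap domain and range:
σ(1) = 2 → σ⁻¹(2) = 1
σ(2) = 3 → σ⁻¹(3) = 2
σ(3) = 6 → σ⁻¹(6) = 3
σ(4) = 5 → σ⁻¹(5) = 4
σ(5) = 7 → σ⁻¹(7) = 5
σ(6) = 1 → σ⁻¹(1) = 6
σ(7) = 4 → σ⁻¹(4) = 7

σ⁻¹ = [6 1 2 7 4 3 5]


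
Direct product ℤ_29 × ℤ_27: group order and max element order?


|ℤ_29 × ℤ_27| = 29 × 27 = 783
Max element order = lcm(29,27) = 783
Cyclic? Yes (gcd=1)

|ℤ_29×ℤ_27| = 783, max element order = 783


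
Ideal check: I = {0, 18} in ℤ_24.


Check ideal conditions for I = {0, 18} in ℤ_24:
(1) I is an additive subgroup? No
(2) For r ∈ ℤ_24 and a ∈ I: r·a ∈ I? No  [counterexample: r=2, a=18, r·a mod 24 = 12 ∉ I]

No, I is not an ideal of ℤ_24


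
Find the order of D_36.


|D_n| = 2n (n rotations and n reflections)
|D_36| = 2×36 = 72

|D_36| = 72


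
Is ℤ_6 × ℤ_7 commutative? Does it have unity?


Direct product ring; commutative with unity (1,1); but (1,0)·(0,1) = (0,0) gives zero divisors, so not an integral domain
Commutative: Yes
Integral domain: No
Has unity: Yes

ℤ_6 × ℤ_7: Commutative=Yes, Unity=Yes


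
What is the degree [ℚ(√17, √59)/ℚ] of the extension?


[ℚ(√17,√59):ℚ] = [ℚ(√17,√59):ℚ(√17)]·[ℚ(√17):ℚ] = 2·2 = 4

[ℚ(√17, √59)/ℚ] = 4


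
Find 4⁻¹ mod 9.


Use the extended Euclidean algorithm to write 1 = 4·s + 9·t; then s mod 9 is the inverse.
Euclidean algorithm:
  4 = 0·9 + 4
  9 = 2·4 + 1
  4 = 4·1 + 0
gcd(4,9) = 1
Back-substitution gives: 4·(-2) + 9·(1) = 1
So 4⁻¹ ≡ -2 ≡ 7 (mod 9)
Check: 4 × 7 = 28 ≡ 1 (mod 9) ✓

4⁻¹ ≡ 7 (mod 9)


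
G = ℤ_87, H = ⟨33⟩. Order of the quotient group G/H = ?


|⟨33⟩| = n / gcd(33, 87) = 87 / 3 = 29
H is normal (ℤ_87 is abelian).
|G/H| = |G| / |H| = 87 / 29 = 3

|G/H| = 3


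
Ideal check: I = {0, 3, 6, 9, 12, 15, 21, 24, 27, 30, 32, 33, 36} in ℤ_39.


Check ideal conditions for I = {0, 3, 6, 9, 12, 15, 21, 24, 27, 30, 32, 33, 36} in ℤ_39:
(1) I is an additive subgroup? No
(2) For r ∈ ℤ_39 and a ∈ I: r·a ∈ I? No  [counterexample: r=2, a=9, r·a mod 39 = 18 ∉ I]

No, I is not an ideal of ℤ_39


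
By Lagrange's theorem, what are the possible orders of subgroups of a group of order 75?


Lagrange's theorem: |H| divides |G|
|G| = 75
Divisors of 75: 1, 3, 5, 15, 25, 75

Possible subgroup orders: {1, 3, 5, 15, 25, 75}


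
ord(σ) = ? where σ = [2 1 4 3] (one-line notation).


Cycle decomposition: (1 2) (3 4)
Cycle lengths: 2, 2
Order = lcm(2, 2) = 2

ord(σ) = 2


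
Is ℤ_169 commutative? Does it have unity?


ℤ_169 is a commutative ring with unity 1; 169 = 13×13 is composite, so 13·13 ≡ 0 gives zero divisors (not an integral domain)
Commutative: Yes
Integral domain: No
Has unity: Yes

ℤ_169: Commutative=Yes, Unity=Yes


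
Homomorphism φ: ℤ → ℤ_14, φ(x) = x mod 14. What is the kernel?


Kernel = preimage of identity
ker(φ) = {x ∈ ℤ : x ≡ 0 (mod 14)} = 14ℤ = {0, ±14, ±28, ...}

ker(φ) = 14ℤ


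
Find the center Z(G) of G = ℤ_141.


Z(G) = {g ∈ G | gx = xg for all x ∈ G}
ℤ_141 is abelian, so Z(G) = G

Z(ℤ_141) = ℤ_141


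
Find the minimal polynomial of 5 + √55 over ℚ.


Let α = 5 + √55. Then α - 5 = √55, so (α - 5)² = 55, giving α² - 10α - 30 = 0. Degree 2 and α ∉ ℚ, so this is the minimal polynomial.

Minimal polynomial: x² - 10x - 30


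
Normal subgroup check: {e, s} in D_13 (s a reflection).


H = {e, s} in D_13 (s a reflection)
r·s·r⁻¹ = sr⁻² ≠ s for n ≥ 3, so {e, s} is not closed under conjugation

No, not a normal subgroup


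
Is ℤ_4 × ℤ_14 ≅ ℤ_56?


Comparing ℤ_4 × ℤ_14 and ℤ_56:
gcd(4,14) = 2 ≠ 1. Max element order in ℤ_4×ℤ_14 is lcm(4,14) = 28 < 56, so it has no element of order 56

No, ℤ_4 × ℤ_14 ≇ ℤ_56


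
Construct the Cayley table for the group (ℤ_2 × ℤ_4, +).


Elements: {(0,0), (0,1), (0,2), (0,3), (1,0), (1,1), (1,2), (1,3)}
Operation: componentwise addition mod (2, 4)
Entry (a, b) = ((a₁+b₁) mod 2, (a₂+b₂) mod 4)

Cayley table:
      | (0,0) | (0,1) | (0,2) | (0,3) | (1,0) | (1,1) | (1,2) | (1,3)
(0,0) | (0,0) | (0,1) | (0,2) | (0,3) | (1,0) | (1,1) | (1,2) | (1,3)
(0,1) | (0,1) | (0,2) | (0,3) | (0,0) | (1,1) | (1,2) | (1,3) | (1,0)
(0,2) | (0,2) | (0,3) | (0,0) | (0,1) | (1,2) | (1,3) | (1,0) | (1,1)
(0,3) | (0,3) | (0,0) | (0,1) | (0,2) | (1,3) | (1,0) | (1,1) | (1,2)
(1,0) | (1,0) | (1,1) | (1,2) | (1,3) | (0,0) | (0,1) | (0,2) | (0,3)
(1,1) | (1,1) | (1,2) | (1,3) | (1,0) | (0,1) | (0,2) | (0,3) | (0,0)
(1,2) | (1,2) | (1,3) | (1,0) | (1,1) | (0,2) | (0,3) | (0,0) | (0,1)
(1,3) | (1,3) | (1,0) | (1,1) | (1,2) | (0,3) | (0,0) | (0,1) | (0,2)


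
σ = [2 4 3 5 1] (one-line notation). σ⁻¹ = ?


To find σ⁻¹, swap domain and range:
σ(1) = 2 → σ⁻¹(2) = 1
σ(2) = 4 → σ⁻¹(4) = 2
σ(3) = 3 → σ⁻¹(3) = 3
σ(4) = 5 → σ⁻¹(5) = 4
σ(5) = 1 → σ⁻¹(1) = 5

σ⁻¹ = [5 1 3 2 4]


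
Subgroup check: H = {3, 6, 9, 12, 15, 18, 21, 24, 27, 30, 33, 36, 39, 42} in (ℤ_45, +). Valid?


Subgroup test for H = {3, 6, 9, 12, 15, 18, 21, 24, 27, 30, 33, 36, 39, 42} in (ℤ_45, +):
(1) 0 ∈ H? No
(2) Closure: for all a,b ∈ H, (a+b) mod 45 ∈ H? No  [counterexample: 3 + 42 = 0 ∉ H]
(3) Inverses: for all a ∈ H, -a mod 45 ∈ H? Yes

No, H is not a subgroup of ℤ_45


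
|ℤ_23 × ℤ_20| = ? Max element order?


|ℤ_23 × ℤ_20| = 23 × 20 = 460
Max element order = lcm(23,20) = 460
Cyclic? Yes (gcd=1)

|ℤ_23×ℤ_20| = 460, max element order = 460


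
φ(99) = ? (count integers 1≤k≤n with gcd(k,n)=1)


Factor n: 99 = 3^2 × 11
φ(n) = n · ∏(1 - 1/p) over distinct primes p | n
φ(99) = 99 · (1 - 1/3) · (1 - 1/11) = 60

φ(99) = 60


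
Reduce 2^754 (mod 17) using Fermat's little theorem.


Fermat's little theorem: if p is prime and gcd(a,p)=1, then a^(p-1) ≡ 1 (mod p)
p = 17 is prime, gcd(2,17) = 1
Reduce exponent: 754 mod 16 = 2
So 2^754 ≡ 2^2 (mod 17)
2^2 mod 17 = 4

2^754 ≡ 4 (mod 17)


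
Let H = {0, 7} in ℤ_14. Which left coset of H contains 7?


7 + H = {7 + h (mod 14) : h ∈ H}
7+0=7, 7+7=0
7 + H = {0, 7} = 0 + H

7 + H = {0, 7}


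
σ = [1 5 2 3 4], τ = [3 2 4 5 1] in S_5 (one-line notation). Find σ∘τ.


σ∘τ: apply τ first, then σ
1 →τ 3 →σ 2
2 →τ 2 →σ 5
3 →τ 4 →σ 3
4 →τ 5 →σ 4
5 →τ 1 →σ 1

σ∘τ = [2 5 3 4 1]


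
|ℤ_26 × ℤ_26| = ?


|A × B| = |A| · |B|
|ℤ_26 × ℤ_26| = 26 × 26 = 676

|ℤ_26 × ℤ_26| = 676


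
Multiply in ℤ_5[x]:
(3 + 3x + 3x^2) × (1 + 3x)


Expand and collect like terms; reduce coefficients mod 5:
x^0: 3·1 = 3 ≡ 3 (mod 5)
x^1: 3·3 + 3·1 = 12 ≡ 2 (mod 5)
x^2: 3·3 + 3·1 = 12 ≡ 2 (mod 5)
x^3: 3·3 = 9 ≡ 4 (mod 5)
Result: 3 + 2x + 2x^2 + 4x^3

f · g = 3 + 2x + 2x^2 + 4x^3


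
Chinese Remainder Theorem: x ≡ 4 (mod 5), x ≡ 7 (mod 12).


m₁ = 5, m₂ = 12, gcd = 1, so CRT applies. M = m₁·m₂ = 60
Let M₁ = M/m₁ = 12, M₂ = M/m₂ = 5
Find y₁ ≡ M₁⁻¹ (mod m₁): 12⁻¹ ≡ 3 (mod 5)
Find y₂ ≡ M₂⁻¹ (mod m₂): 5⁻¹ ≡ 5 (mod 12)
x = a₁·M₁·y₁ + a₂·M₂·y₂ = 4·12·3 + 7·5·5 = 319
Reduce mod 60: x ≡ 19
Check: 19 mod 5 = 4 ✓, 19 mod 12 = 7 ✓

x ≡ 19 (mod 60)


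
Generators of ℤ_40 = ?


g generates ℤ_n iff gcd(g,n) = 1
Prime factors of 40: 2, 5
Generators are g ∈ {1,...,39} not divisible by any of these primes.
Generators: {1, 3, 7, 9, 11, 13, 17, 19, 21, 23, 27, 29, 31, 33, 37, 39}
Number of generators = φ(40) = 16

Generators of ℤ_40 = {1, 3, 7, 9, 11, 13, 17, 19, 21, 23, 27, 29, 31, 33, 37, 39}


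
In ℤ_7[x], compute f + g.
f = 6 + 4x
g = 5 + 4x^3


Add coefficients mod 7:
x^0: 6 + 5 = 4 (mod 7)
x^1: 4 + 0 = 4 (mod 7)
x^2: 0 + 0 = 0 (mod 7)
x^3: 0 + 4 = 4 (mod 7)
Result: 4 + 4x + 4x^3

f + g = 4 + 4x + 4x^3


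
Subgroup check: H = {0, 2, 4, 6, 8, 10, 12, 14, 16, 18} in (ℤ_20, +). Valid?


Subgroup test for H = {0, 2, 4, 6, 8, 10, 12, 14, 16, 18} in (ℤ_20, +):
(1) 0 ∈ H? Yes
(2) Closure: for all a,b ∈ H, (a+b) mod 20 ∈ H? Yes
(3) Inverses: for all a ∈ H, -a mod 20 ∈ H? Yes

Yes, H is a subgroup of ℤ_20


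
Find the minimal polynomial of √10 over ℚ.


√10 satisfies x² - 10 = 0, irreducible over ℚ since 10 is squarefree

Minimal polynomial: x² - 10


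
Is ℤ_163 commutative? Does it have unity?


ℤ_163 is a commutative ring with unity 1; 163 is prime, so ℤ_163 is a field (hence an integral domain)
Commutative: Yes
Integral domain: Yes
Has unity: Yes

ℤ_163: Commutative=Yes, Unity=Yes


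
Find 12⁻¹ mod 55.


Use the extended Euclidean algorithm to write 1 = 12·s + 55·t; then s mod 55 is the inverse.
Euclidean algorithm:
  12 = 0·55 + 12
  55 = 4·12 + 7
  12 = 1·7 + 5
  7 = 1·5 + 2
  5 = 2·2 + 1
  2 = 2·1 + 0
gcd(12,55) = 1
Back-substitution gives: 12·(23) + 55·(-5) = 1
So 12⁻¹ ≡ 23 ≡ 23 (mod 55)
Check: 12 × 23 = 276 ≡ 1 (mod 55) ✓

12⁻¹ ≡ 23 (mod 55)


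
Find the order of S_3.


|S_n| = n! (number of permutations of n symbols)
|S_3| = 3! = 6

|S_3| = 6


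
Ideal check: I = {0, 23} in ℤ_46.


Check ideal conditions for I = {0, 23} in ℤ_46:
(1) I is an additive subgroup? Yes
(2) For r ∈ ℤ_46 and a ∈ I: r·a ∈ I? Yes

Yes, I is an ideal of ℤ_46


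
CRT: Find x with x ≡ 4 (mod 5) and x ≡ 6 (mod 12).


m₁ = 5, m₂ = 12, gcd = 1, so CRT applies. M = m₁·m₂ = 60
Let M₁ = M/m₁ = 12, M₂ = M/m₂ = 5
Find y₁ ≡ M₁⁻¹ (mod m₁): 12⁻¹ ≡ 3 (mod 5)
Find y₂ ≡ M₂⁻¹ (mod m₂): 5⁻¹ ≡ 5 (mod 12)
x = a₁·M₁·y₁ + a₂·M₂·y₂ = 4·12·3 + 6·5·5 = 294
Reduce mod 60: x ≡ 54
Check: 54 mod 5 = 4 ✓, 54 mod 12 = 6 ✓

x ≡ 54 (mod 60)


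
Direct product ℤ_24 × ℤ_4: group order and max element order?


|ℤ_24 × ℤ_4| = 24 × 4 = 96
Max element order = lcm(24,4) = 24
Cyclic? No (gcd=4)

|ℤ_24×ℤ_4| = 96, max element order = 24


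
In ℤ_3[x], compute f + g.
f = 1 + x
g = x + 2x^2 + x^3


Add coefficients mod 3:
x^0: 1 + 0 = 1 (mod 3)
x^1: 1 + 1 = 2 (mod 3)
x^2: 0 + 2 = 2 (mod 3)
x^3: 0 + 1 = 1 (mod 3)
Result: 1 + 2x + 2x^2 + x^3

f + g = 1 + 2x + 2x^2 + x^3


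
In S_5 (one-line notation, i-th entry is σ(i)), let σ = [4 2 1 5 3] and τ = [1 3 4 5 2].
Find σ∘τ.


σ∘τ: apply τ first, then σ
1 →τ 1 →σ 4
2 →τ 3 →σ 1
3 →τ 4 →σ 5
4 →τ 5 →σ 3
5 →τ 2 →σ 2

σ∘τ = [4 1 5 3 2]


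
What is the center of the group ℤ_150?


Z(G) = {g ∈ G | gx = xg for all x ∈ G}
ℤ_150 is abelian, so Z(G) = G

Z(ℤ_150) = ℤ_150


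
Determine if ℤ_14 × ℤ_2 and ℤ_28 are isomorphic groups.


Comparing ℤ_14 × ℤ_2 and ℤ_28:
gcd(14,2) = 2 ≠ 1. Max element order in ℤ_14×ℤ_2 is lcm(14,2) = 14 < 28, so it has no element of order 28

No, ℤ_14 × ℤ_2 ≇ ℤ_28


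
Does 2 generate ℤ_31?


g generates ℤ_n iff gcd(g, n) = 1
gcd(2, 31) = 1
Since gcd = 1, 2 is a generator.

Yes, 2 generates ℤ_31


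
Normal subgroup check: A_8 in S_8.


H = A_8 in S_8
A_8 has index 2 in S_8, and every subgroup of index 2 is normal

Yes, normal subgroup


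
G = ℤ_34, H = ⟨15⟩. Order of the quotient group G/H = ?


|⟨15⟩| = n / gcd(15, 34) = 34 / 1 = 34
H is normal (ℤ_34 is abelian).
|G/H| = |G| / |H| = 34 / 34 = 1

|G/H| = 1


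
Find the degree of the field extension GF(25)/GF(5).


GF(25) = GF(5^2), so the extension degree is 2

[GF(25)/GF(5)] = 2


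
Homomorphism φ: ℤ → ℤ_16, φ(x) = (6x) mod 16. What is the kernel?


Kernel = preimage of identity
ker(φ) = {x ∈ ℤ : 6x ≡ 0 (mod 16)}. gcd(6,16) = 2, so 6x ≡ 0 (mod 16) ⟺ x ≡ 0 (mod 16/2 = 8). Hence ker(φ) = 8ℤ

ker(φ) = 8ℤ


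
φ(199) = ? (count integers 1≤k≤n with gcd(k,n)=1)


Factor n: 199 = 199
φ(n) = n · ∏(1 - 1/p) over distinct primes p | n
φ(199) = 199 · (1 - 1/199) = 198

φ(199) = 198


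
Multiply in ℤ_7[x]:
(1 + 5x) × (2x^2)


Expand and collect like terms; reduce coefficients mod 7:
x^0: 1·0 = 0 ≡ 0 (mod 7)
x^1: 1·0 + 5·0 = 0 ≡ 0 (mod 7)
x^2: 1·2 + 5·0 = 2 ≡ 2 (mod 7)
x^3: 5·2 = 10 ≡ 3 (mod 7)
Result: 2x^2 + 3x^3

f · g = 2x^2 + 3x^3


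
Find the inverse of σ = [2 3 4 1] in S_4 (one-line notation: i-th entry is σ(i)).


To find σ⁻¹, swap domain and range:
σ(1) = 2 → σ⁻¹(2) = 1
σ(2) = 3 → σ⁻¹(3) = 2
σ(3) = 4 → σ⁻¹(4) = 3
σ(4) = 1 → σ⁻¹(1) = 4

σ⁻¹ = [4 1 2 3]


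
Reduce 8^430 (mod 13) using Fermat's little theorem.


Fermat's little theorem: if p is prime and gcd(a,p)=1, then a^(p-1) ≡ 1 (mod p)
p = 13 is prime, gcd(8,13) = 1
Reduce exponent: 430 mod 12 = 10
So 8^430 ≡ 8^10 (mod 13)
8^10 mod 13 = 12

8^430 ≡ 12 (mod 13)


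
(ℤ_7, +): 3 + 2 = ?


Operation: addition mod 7
3 + 2 = (a + b) mod 7 with a = 3, b = 2

3 + 2 = 5


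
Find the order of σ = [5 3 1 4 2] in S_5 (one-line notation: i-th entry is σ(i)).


Cycle decomposition: (1 5 2 3)
Cycle lengths: 4
Order = lcm(4) = 4

ord(σ) = 4


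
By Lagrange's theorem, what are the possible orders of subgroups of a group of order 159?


Lagrange's theorem: |H| divides |G|
|G| = 159
Divisors of 159: 1, 3, 53, 159

Possible subgroup orders: {1, 3, 53, 159}


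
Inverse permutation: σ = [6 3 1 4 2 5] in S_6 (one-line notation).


To find σ⁻¹, swap domain and range:
σ(1) = 6 → σ⁻¹(6) = 1
σ(2) = 3 → σ⁻¹(3) = 2
σ(3) = 1 → σ⁻¹(1) = 3
σ(4) = 4 → σ⁻¹(4) = 4
σ(5) = 2 → σ⁻¹(2) = 5
σ(6) = 5 → σ⁻¹(5) = 6

σ⁻¹ = [3 5 2 4 6 1]


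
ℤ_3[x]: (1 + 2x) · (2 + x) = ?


Expand and collect like terms; reduce coefficients mod 3:
x^0: 1·2 = 2 ≡ 2 (mod 3)
x^1: 1·1 + 2·2 = 5 ≡ 2 (mod 3)
x^2: 2·1 = 2 ≡ 2 (mod 3)
Result: 2 + 2x + 2x^2

f · g = 2 + 2x + 2x^2


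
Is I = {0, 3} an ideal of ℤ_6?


Check ideal conditions for I = {0, 3} in ℤ_6:
(1) I is an additive subgroup? Yes
(2) For r ∈ ℤ_6 and a ∈ I: r·a ∈ I? Yes

Yes, I is an ideal of ℤ_6


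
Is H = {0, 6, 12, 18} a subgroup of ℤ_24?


Subgroup test for H = {0, 6, 12, 18} in (ℤ_24, +):
(1) 0 ∈ H? Yes
(2) Closure: for all a,b ∈ H, (a+b) mod 24 ∈ H? Yes
(3) Inverses: for all a ∈ H, -a mod 24 ∈ H? Yes

Yes, H is a subgroup of ℤ_24


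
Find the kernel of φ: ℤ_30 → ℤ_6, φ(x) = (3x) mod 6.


Kernel = preimage of identity
ker(φ) = {x ∈ ℤ_30 : 3x ≡ 0 (mod 6)}. Since 6 | 30, φ is well-defined. The kernel is the cyclic subgroup ⟨2⟩ of ℤ_30 (order 15), i.e. {0, 2, 4, 6, 8, 10, 12, 14, 16, 18, 20, 22, 24, 26, 28}

ker(φ) = {0, 2, 4, 6, 8, 10, 12, 14, 16, 18, 20, 22, 24, 26, 28}


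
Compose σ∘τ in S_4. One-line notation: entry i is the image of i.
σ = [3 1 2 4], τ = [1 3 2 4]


σ∘τ: apply τ first, then σ
1 →τ 1 →σ 3
2 →τ 3 →σ 2
3 →τ 2 →σ 1
4 →τ 4 →σ 4

σ∘τ = [3 2 1 4]


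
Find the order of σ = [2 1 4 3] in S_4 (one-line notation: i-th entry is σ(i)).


Cycle decomposition: (1 2) (3 4)
Cycle lengths: 2, 2
Order = lcm(2, 2) = 2

ord(σ) = 2


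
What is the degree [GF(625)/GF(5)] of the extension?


GF(625) = GF(5^4), so the extension degree is 4

[GF(625)/GF(5)] = 4


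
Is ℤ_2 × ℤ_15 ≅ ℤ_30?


Comparing ℤ_2 × ℤ_15 and ℤ_30:
gcd(2,15) = 1, so ℤ_2 × ℤ_15 ≅ ℤ_30 (CRT)

Yes, ℤ_2 × ℤ_15 ≅ ℤ_30


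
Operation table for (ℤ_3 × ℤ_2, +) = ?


Elements: {(0,0), (0,1), (1,0), (1,1), (2,0), (2,1)}
Operation: componentwise addition mod (3, 2)
Entry (a, b) = ((a₁+b₁) mod 3, (a₂+b₂) mod 2)

Cayley table:
      | (0,0) | (0,1) | (1,0) | (1,1) | (2,0) | (2,1)
(0,0) | (0,0) | (0,1) | (1,0) | (1,1) | (2,0) | (2,1)
(0,1) | (0,1) | (0,0) | (1,1) | (1,0) | (2,1) | (2,0)
(1,0) | (1,0) | (1,1) | (2,0) | (2,1) | (0,0) | (0,1)
(1,1) | (1,1) | (1,0) | (2,1) | (2,0) | (0,1) | (0,0)
(2,0) | (2,0) | (2,1) | (0,0) | (0,1) | (1,0) | (1,1)
(2,1) | (2,1) | (2,0) | (0,1) | (0,0) | (1,1) | (1,0)


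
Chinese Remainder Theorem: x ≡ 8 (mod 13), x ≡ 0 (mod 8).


m₁ = 13, m₂ = 8, gcd = 1, so CRT applies. M = m₁·m₂ = 104
Let M₁ = M/m₁ = 8, M₂ = M/m₂ = 13
Find y₁ ≡ M₁⁻¹ (mod m₁): 8⁻¹ ≡ 5 (mod 13)
Find y₂ ≡ M₂⁻¹ (mod m₂): 13⁻¹ ≡ 5 (mod 8)
x = a₁·M₁·y₁ + a₂·M₂·y₂ = 8·8·5 + 0·13·5 = 320
Reduce mod 104: x ≡ 8
Check: 8 mod 13 = 8 ✓, 8 mod 8 = 0 ✓

x ≡ 8 (mod 104)


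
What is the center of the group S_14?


Z(G) = {g ∈ G | gx = xg for all x ∈ G}
S_n is non-abelian for n ≥ 3; Z(S_14) is trivial

Z(S_14) = {e}


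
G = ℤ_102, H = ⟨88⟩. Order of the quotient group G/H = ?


|⟨88⟩| = n / gcd(88, 102) = 102 / 2 = 51
H is normal (ℤ_102 is abelian).
|G/H| = |G| / |H| = 102 / 51 = 2

|G/H| = 2


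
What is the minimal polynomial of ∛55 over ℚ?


∛55 satisfies x³ - 55 = 0, irreducible over ℚ (no rational root; 55 is not a perfect cube)

Minimal polynomial: x³ - 55


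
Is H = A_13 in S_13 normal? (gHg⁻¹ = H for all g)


H = A_13 in S_13
A_13 has index 2 in S_13, and every subgroup of index 2 is normal

Yes, normal subgroup


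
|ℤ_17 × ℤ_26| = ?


|A × B| = |A| · |B|
|ℤ_17 × ℤ_26| = 17 × 26 = 442

|ℤ_17 × ℤ_26| = 442


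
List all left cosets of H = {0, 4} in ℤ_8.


H = {0, 4}, |H| = 2
Number of cosets = |G|/|H| = 8/2 = 4
0 + H = {0, 4}
1 + H = {1, 5}
2 + H = {2, 6}
3 + H = {3, 7}

Cosets: 0+H={0,4}; 1+H={1,5}; 2+H={2,6}; 3+H={3,7}


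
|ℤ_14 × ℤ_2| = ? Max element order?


|ℤ_14 × ℤ_2| = 14 × 2 = 28
Max element order = lcm(14,2) = 14
Cyclic? No (gcd=2)

|ℤ_14×ℤ_2| = 28, max element order = 14


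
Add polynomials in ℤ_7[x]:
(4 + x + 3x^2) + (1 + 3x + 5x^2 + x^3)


Add coefficients mod 7:
x^0: 4 + 1 = 5 (mod 7)
x^1: 1 + 3 = 4 (mod 7)
x^2: 3 + 5 = 1 (mod 7)
x^3: 0 + 1 = 1 (mod 7)
Result: 5 + 4x + x^2 + x^3

f + g = 5 + 4x + x^2 + x^3


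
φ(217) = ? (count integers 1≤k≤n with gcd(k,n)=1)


Factor n: 217 = 7 × 31
φ(n) = n · ∏(1 - 1/p) over distinct primes p | n
φ(217) = 217 · (1 - 1/7) · (1 - 1/31) = 180

φ(217) = 180


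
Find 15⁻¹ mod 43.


Use the extended Euclidean algorithm to write 1 = 15·s + 43·t; then s mod 43 is the inverse.
Euclidean algorithm:
  15 = 0·43 + 15
  43 = 2·15 + 13
  15 = 1·13 + 2
  13 = 6·2 + 1
  2 = 2·1 + 0
gcd(15,43) = 1
Back-substitution gives: 15·(-20) + 43·(7) = 1
So 15⁻¹ ≡ -20 ≡ 23 (mod 43)
Check: 15 × 23 = 345 ≡ 1 (mod 43) ✓

15⁻¹ ≡ 23 (mod 43)


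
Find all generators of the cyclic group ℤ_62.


g generates ℤ_n iff gcd(g,n) = 1
Prime factors of 62: 2, 31
Generators are g ∈ {1,...,61} not divisible by any of these primes.
Generators: {1, 3, 5, 7, 9, 11, 13, 15, 17, 19, 21, 23, 25, 27, 29, 33, 35, 37, 39, 41, 43, 45, 47, 49, 51, 53, 55, 57, 59, 61}
Number of generators = φ(62) = 30

Generators of ℤ_62 = {1, 3, 5, 7, 9, 11, 13, 15, 17, 19, 21, 23, 25, 27, 29, 33, 35, 37, 39, 41, 43, 45, 47, 49, 51, 53, 55, 57, 59, 61}


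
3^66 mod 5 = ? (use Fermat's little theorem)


Fermat's little theorem: if p is prime and gcd(a,p)=1, then a^(p-1) ≡ 1 (mod p)
p = 5 is prime, gcd(3,5) = 1
Reduce exponent: 66 mod 4 = 2
So 3^66 ≡ 3^2 (mod 5)
3^2 mod 5 = 4

3^66 ≡ 4 (mod 5)


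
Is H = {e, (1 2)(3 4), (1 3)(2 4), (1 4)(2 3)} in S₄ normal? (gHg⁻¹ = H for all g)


H = {e, (1 2)(3 4), (1 3)(2 4), (1 4)(2 3)} in S₄
This is the Klein four-group V₄; it is normal in S₄ (it is a union of conjugacy classes)

Yes, normal subgroup


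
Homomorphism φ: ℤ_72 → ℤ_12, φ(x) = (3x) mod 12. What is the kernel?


Kernel = preimage of identity
ker(φ) = {x ∈ ℤ_72 : 3x ≡ 0 (mod 12)}. Since 12 | 72, φ is well-defined. The kernel is the cyclic subgroup ⟨4⟩ of ℤ_72 (order 18), i.e. {0, 4, 8, 12, 16, 20, 24, 28, 32, 36, 40, 44, 48, 52, 56, 60, 64, 68}

ker(φ) = {0, 4, 8, 12, 16, 20, 24, 28, 32, 36, 40, 44, 48, 52, 56, 60, 64, 68}


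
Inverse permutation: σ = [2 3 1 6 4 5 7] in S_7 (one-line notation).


To find σ⁻¹, swap domain and range:
σ(1) = 2 → σ⁻¹(2) = 1
σ(2) = 3 → σ⁻¹(3) = 2
σ(3) = 1 → σ⁻¹(1) = 3
σ(4) = 6 → σ⁻¹(6) = 4
σ(5) = 4 → σ⁻¹(4) = 5
σ(6) = 5 → σ⁻¹(5) = 6
σ(7) = 7 → σ⁻¹(7) = 7

σ⁻¹ = [3 1 2 5 6 4 7]


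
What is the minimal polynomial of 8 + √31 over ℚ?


Let α = 8 + √31. Then α - 8 = √31, so (α - 8)² = 31, giving α² - 16α + 33 = 0. Degree 2 and α ∉ ℚ, so this is the minimal polynomial.

Minimal polynomial: x² - 16x + 33
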